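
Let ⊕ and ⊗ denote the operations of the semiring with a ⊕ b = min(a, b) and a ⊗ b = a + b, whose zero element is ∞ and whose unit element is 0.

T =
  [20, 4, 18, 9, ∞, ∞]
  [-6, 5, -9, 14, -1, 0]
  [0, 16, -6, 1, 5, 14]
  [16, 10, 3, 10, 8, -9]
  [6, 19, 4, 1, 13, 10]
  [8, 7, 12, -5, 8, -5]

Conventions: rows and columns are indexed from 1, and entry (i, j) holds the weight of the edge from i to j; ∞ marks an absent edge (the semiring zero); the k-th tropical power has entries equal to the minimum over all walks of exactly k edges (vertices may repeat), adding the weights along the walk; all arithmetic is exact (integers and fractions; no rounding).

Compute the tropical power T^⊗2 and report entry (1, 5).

T^⊗2:
  [-2, 9, -5, 18, 3, 0]
  [-9, -2, -15, -8, -4, -5]
  [-6, 4, -12, -5, -1, -8]
  [-1, -2, -3, -14, -1, -14]
  [4, 10, -2, 5, 9, -8]
  [1, 2, -2, -10, 3, -14]
Key observation: the optimum is the walk 1->2->5, with weight 4 + (-1) = 3.
Optimal value attained by: walk 1->2->5.
Answer: (T^⊗2)[1][5] = 3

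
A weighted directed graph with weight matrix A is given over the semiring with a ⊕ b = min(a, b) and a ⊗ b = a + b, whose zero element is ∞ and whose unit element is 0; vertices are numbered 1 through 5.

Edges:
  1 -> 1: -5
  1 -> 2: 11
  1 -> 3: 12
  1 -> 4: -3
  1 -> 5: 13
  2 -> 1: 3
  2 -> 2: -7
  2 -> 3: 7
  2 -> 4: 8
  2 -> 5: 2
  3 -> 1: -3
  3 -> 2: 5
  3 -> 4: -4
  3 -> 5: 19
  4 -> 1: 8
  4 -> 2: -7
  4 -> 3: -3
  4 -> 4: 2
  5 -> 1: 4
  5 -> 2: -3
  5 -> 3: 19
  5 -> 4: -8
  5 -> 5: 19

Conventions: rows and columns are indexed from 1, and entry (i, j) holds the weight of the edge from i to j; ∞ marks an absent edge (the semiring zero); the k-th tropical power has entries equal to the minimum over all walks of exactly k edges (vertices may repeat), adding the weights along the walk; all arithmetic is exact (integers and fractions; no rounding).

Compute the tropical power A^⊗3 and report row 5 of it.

A^⊗2:
  [-10, -10, -6, -8, 8]
  [-4, -14, 0, -6, -5]
  [-8, -11, -7, -6, 7]
  [-6, -14, -1, -7, -5]
  [-1, -15, -11, -6, -1]
A^⊗3:
  [-15, -17, -11, -13, -8]
  [-11, -21, -9, -13, -12]
  [-13, -18, -9, -11, -9]
  [-11, -21, -10, -13, -12]
  [-14, -22, -9, -15, -13]
Answer: row 5 of A^⊗3 = [-14, -22, -9, -15, -13]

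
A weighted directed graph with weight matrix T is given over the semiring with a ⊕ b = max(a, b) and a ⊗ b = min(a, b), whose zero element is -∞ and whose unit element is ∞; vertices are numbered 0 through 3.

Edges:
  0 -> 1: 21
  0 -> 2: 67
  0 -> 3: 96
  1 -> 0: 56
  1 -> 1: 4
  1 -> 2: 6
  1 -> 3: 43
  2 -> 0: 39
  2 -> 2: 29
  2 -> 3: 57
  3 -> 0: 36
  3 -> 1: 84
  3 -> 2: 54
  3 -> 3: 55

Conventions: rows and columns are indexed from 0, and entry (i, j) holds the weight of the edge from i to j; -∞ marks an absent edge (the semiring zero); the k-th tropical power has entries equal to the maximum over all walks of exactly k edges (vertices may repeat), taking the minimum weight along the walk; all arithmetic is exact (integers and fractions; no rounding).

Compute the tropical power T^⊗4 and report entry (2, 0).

T^⊗2:
  [39, 84, 54, 57]
  [36, 43, 56, 56]
  [36, 57, 54, 55]
  [56, 55, 54, 55]
T^⊗3:
  [56, 57, 54, 55]
  [43, 56, 54, 56]
  [56, 55, 54, 55]
  [55, 55, 56, 56]
T^⊗4:
  [56, 55, 56, 56]
  [56, 56, 54, 55]
  [55, 55, 56, 56]
  [55, 56, 55, 56]
Key observation: the optimum is the walk 2->3->3->1->0, with weight 57 min 55 min 84 min 56 = 55.
Optimal value attained by: walk 2->3->3->1->0.
Answer: (T^⊗4)[2][0] = 55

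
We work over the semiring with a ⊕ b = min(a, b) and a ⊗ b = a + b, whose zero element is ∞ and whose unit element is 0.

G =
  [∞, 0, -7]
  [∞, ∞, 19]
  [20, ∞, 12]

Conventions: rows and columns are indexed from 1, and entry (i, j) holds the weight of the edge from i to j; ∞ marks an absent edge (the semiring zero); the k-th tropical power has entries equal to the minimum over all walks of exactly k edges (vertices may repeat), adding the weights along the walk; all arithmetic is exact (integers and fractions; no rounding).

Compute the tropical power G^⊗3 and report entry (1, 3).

G^⊗2:
  [13, ∞, 5]
  [39, ∞, 31]
  [32, 20, 13]
G^⊗3:
  [25, 13, 6]
  [51, 39, 32]
  [33, 32, 25]
Key observation: the optimum is the walk 1->3->1->3, with weight (-7) + 20 + (-7) = 6.
Optimal value attained by: walk 1->3->1->3.
Answer: (G^⊗3)[1][3] = 6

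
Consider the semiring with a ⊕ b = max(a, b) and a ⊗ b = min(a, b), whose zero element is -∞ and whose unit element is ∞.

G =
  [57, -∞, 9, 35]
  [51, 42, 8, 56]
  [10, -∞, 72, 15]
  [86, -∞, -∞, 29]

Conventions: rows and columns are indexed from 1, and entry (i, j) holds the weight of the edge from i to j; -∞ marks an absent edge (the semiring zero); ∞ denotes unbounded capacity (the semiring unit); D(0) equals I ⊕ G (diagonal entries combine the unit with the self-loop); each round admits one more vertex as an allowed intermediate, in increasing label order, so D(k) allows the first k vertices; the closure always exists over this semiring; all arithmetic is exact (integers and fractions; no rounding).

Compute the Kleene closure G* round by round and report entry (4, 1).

D(0):
  [∞, -∞, 9, 35]
  [51, ∞, 8, 56]
  [10, -∞, ∞, 15]
  [86, -∞, -∞, ∞]
D(1):
  [∞, -∞, 9, 35]
  [51, ∞, 9, 56]
  [10, -∞, ∞, 15]
  [86, -∞, 9, ∞]
D(2):
  [∞, -∞, 9, 35]
  [51, ∞, 9, 56]
  [10, -∞, ∞, 15]
  [86, -∞, 9, ∞]
D(3):
  [∞, -∞, 9, 35]
  [51, ∞, 9, 56]
  [10, -∞, ∞, 15]
  [86, -∞, 9, ∞]
D(4):
  [∞, -∞, 9, 35]
  [56, ∞, 9, 56]
  [15, -∞, ∞, 15]
  [86, -∞, 9, ∞]
Answer: G*[4][1] = 86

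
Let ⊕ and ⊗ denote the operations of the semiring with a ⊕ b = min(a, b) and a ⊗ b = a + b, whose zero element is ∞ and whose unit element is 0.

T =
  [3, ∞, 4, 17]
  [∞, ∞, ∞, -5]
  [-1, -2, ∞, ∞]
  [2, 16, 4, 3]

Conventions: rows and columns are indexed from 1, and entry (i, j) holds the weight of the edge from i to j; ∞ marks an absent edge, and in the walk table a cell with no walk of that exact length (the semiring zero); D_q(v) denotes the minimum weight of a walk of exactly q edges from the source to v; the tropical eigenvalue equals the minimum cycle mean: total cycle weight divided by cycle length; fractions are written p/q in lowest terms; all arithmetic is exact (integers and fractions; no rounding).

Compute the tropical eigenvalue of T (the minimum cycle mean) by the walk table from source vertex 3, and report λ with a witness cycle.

q=0: [∞, ∞, 0, ∞]
q=1: [-1, -2, ∞, ∞]
q=2: [2, ∞, 3, -7]
q=3: [-5, 1, -3, -4]
q=4: [-4, -5, -1, -4]
Optimal cycle mean attained by: cycle 2->4->3->2, total (-5) + 4 + (-2), length 3.
Answer: λ = -1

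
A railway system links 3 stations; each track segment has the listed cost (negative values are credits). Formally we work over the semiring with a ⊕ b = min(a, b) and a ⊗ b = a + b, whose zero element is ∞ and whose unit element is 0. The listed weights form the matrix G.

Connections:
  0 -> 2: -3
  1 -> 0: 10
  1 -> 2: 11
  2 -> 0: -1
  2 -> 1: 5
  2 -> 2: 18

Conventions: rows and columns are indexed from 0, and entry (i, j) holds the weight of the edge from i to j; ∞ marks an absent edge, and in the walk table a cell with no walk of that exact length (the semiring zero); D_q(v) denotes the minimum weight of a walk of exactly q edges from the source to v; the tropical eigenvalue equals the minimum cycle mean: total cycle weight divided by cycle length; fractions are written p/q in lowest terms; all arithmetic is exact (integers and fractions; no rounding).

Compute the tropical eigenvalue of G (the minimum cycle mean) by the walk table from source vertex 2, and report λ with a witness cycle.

q=0: [∞, ∞, 0]
q=1: [-1, 5, 18]
q=2: [15, 23, -4]
q=3: [-5, 1, 12]
Optimal cycle mean attained by: cycle 0->2->0, total (-3) + (-1), length 2.
Answer: λ = -2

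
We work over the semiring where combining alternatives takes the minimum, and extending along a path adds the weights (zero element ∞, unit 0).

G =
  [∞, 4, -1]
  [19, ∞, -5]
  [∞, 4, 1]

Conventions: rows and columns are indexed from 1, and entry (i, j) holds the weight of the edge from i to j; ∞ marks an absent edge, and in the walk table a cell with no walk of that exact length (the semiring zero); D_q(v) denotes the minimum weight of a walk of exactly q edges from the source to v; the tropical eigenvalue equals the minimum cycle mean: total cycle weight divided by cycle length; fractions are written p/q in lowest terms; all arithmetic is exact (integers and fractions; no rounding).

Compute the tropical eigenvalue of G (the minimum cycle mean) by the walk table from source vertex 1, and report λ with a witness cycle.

q=0: [0, ∞, ∞]
q=1: [∞, 4, -1]
q=2: [23, 3, -1]
q=3: [22, 3, -2]
Optimal cycle mean attained by: cycle 2->3->2, total (-5) + 4, length 2.
Answer: λ = -1/2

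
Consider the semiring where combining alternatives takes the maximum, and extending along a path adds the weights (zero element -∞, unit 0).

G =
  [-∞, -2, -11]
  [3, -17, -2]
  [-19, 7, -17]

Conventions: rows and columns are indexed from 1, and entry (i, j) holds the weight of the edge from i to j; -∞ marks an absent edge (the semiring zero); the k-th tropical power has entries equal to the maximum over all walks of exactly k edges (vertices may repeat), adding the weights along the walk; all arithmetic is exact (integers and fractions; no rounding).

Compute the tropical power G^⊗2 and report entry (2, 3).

G^⊗2:
  [1, -4, -4]
  [-14, 5, -8]
  [10, -10, 5]
Key observation: the optimum is the walk 2->1->3, with weight 3 + (-11) = -8.
Optimal value attained by: walk 2->1->3.
Answer: (G^⊗2)[2][3] = -8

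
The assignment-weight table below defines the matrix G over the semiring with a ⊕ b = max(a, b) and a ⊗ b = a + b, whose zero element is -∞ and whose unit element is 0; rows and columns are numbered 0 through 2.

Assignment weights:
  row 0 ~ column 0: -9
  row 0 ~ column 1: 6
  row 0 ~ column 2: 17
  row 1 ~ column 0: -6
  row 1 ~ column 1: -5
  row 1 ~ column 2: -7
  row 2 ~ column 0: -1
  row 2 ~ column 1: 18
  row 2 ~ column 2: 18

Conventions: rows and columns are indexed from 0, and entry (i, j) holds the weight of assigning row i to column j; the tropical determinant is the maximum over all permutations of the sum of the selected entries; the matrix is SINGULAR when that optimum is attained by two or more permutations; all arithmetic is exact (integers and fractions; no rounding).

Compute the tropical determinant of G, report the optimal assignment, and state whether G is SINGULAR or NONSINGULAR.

σ = (0, 1, 2): (-9) + (-5) + 18 = 4
σ = (0, 2, 1): (-9) + (-7) + 18 = 2
σ = (1, 0, 2): 6 + (-6) + 18 = 18
σ = (1, 2, 0): 6 + (-7) + (-1) = -2
σ = (2, 0, 1): 17 + (-6) + 18 = 29
σ = (2, 1, 0): 17 + (-5) + (-1) = 11
Optimal value attained by: σ = (2, 0, 1).
Answer: det⊕(G) = 29; verdict: NONSINGULAR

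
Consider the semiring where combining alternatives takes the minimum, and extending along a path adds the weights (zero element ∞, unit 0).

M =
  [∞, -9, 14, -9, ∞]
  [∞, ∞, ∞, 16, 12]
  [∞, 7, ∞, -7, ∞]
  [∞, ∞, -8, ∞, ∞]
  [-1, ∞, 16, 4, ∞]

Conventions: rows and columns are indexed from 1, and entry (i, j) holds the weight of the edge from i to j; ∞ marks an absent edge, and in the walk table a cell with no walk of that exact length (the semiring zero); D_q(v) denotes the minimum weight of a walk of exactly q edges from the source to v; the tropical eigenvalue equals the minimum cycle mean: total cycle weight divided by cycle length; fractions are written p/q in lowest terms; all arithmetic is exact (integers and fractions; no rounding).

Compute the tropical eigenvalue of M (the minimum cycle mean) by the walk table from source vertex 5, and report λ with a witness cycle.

q=0: [∞, ∞, ∞, ∞, 0]
q=1: [-1, ∞, 16, 4, ∞]
q=2: [∞, -10, -4, -10, ∞]
q=3: [∞, 3, -18, -11, 2]
q=4: [1, -11, -19, -25, 15]
q=5: [14, -12, -33, -26, 1]
Optimal cycle mean attained by: cycle 3->4->3, total (-7) + (-8), length 2.
Answer: λ = -15/2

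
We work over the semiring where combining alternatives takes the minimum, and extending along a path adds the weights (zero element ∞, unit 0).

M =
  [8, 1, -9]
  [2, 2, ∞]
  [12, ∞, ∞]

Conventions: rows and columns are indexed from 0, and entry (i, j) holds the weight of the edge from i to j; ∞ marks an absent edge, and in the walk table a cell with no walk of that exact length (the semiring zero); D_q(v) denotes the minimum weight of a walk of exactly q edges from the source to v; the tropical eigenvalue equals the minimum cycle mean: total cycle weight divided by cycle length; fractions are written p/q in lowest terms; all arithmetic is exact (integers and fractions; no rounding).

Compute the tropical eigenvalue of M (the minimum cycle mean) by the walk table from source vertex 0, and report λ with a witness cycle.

q=0: [0, ∞, ∞]
q=1: [8, 1, -9]
q=2: [3, 3, -1]
q=3: [5, 4, -6]
Optimal cycle mean attained by: cycle 0->1->0, total 1 + 2, length 2.
Answer: λ = 3/2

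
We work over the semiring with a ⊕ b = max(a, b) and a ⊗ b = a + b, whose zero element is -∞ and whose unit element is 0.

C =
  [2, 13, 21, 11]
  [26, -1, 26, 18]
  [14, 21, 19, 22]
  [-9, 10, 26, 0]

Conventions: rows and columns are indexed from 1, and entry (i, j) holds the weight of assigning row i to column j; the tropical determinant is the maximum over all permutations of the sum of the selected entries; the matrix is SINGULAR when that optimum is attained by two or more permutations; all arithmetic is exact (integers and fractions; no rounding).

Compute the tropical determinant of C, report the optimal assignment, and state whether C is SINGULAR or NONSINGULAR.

σ = (1, 2, 3, 4): 2 + (-1) + 19 + 0 = 20
σ = (1, 2, 4, 3): 2 + (-1) + 22 + 26 = 49
σ = (1, 3, 2, 4): 2 + 26 + 21 + 0 = 49
σ = (1, 3, 4, 2): 2 + 26 + 22 + 10 = 60
σ = (1, 4, 2, 3): 2 + 18 + 21 + 26 = 67
σ = (1, 4, 3, 2): 2 + 18 + 19 + 10 = 49
σ = (2, 1, 3, 4): 13 + 26 + 19 + 0 = 58
σ = (2, 1, 4, 3): 13 + 26 + 22 + 26 = 87
σ = (2, 3, 1, 4): 13 + 26 + 14 + 0 = 53
σ = (2, 3, 4, 1): 13 + 26 + 22 + (-9) = 52
σ = (2, 4, 1, 3): 13 + 18 + 14 + 26 = 71
σ = (2, 4, 3, 1): 13 + 18 + 19 + (-9) = 41
σ = (3, 1, 2, 4): 21 + 26 + 21 + 0 = 68
σ = (3, 1, 4, 2): 21 + 26 + 22 + 10 = 79
σ = (3, 2, 1, 4): 21 + (-1) + 14 + 0 = 34
σ = (3, 2, 4, 1): 21 + (-1) + 22 + (-9) = 33
σ = (3, 4, 1, 2): 21 + 18 + 14 + 10 = 63
σ = (3, 4, 2, 1): 21 + 18 + 21 + (-9) = 51
σ = (4, 1, 2, 3): 11 + 26 + 21 + 26 = 84
σ = (4, 1, 3, 2): 11 + 26 + 19 + 10 = 66
σ = (4, 2, 1, 3): 11 + (-1) + 14 + 26 = 50
σ = (4, 2, 3, 1): 11 + (-1) + 19 + (-9) = 20
σ = (4, 3, 1, 2): 11 + 26 + 14 + 10 = 61
σ = (4, 3, 2, 1): 11 + 26 + 21 + (-9) = 49
Optimal value attained by: σ = (2, 1, 4, 3).
Answer: det⊕(C) = 87; verdict: NONSINGULAR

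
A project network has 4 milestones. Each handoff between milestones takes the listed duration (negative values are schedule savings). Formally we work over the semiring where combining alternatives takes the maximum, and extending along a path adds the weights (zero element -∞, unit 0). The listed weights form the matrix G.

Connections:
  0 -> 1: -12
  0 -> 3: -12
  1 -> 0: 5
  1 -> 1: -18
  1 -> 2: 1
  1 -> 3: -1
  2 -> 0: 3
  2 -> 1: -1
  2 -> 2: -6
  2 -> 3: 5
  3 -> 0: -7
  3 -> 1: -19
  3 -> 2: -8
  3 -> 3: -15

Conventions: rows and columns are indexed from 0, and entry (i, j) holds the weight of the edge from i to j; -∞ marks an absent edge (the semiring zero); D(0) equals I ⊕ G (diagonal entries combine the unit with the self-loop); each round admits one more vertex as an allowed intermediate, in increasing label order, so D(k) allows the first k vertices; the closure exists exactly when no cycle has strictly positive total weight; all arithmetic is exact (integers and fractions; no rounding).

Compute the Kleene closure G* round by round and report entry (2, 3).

D(0):
  [0, -12, -∞, -12]
  [5, 0, 1, -1]
  [3, -1, 0, 5]
  [-7, -19, -8, 0]
D(1):
  [0, -12, -∞, -12]
  [5, 0, 1, -1]
  [3, -1, 0, 5]
  [-7, -19, -8, 0]
D(2):
  [0, -12, -11, -12]
  [5, 0, 1, -1]
  [4, -1, 0, 5]
  [-7, -19, -8, 0]
D(3):
  [0, -12, -11, -6]
  [5, 0, 1, 6]
  [4, -1, 0, 5]
  [-4, -9, -8, 0]
D(4):
  [0, -12, -11, -6]
  [5, 0, 1, 6]
  [4, -1, 0, 5]
  [-4, -9, -8, 0]
Answer: G*[2][3] = 5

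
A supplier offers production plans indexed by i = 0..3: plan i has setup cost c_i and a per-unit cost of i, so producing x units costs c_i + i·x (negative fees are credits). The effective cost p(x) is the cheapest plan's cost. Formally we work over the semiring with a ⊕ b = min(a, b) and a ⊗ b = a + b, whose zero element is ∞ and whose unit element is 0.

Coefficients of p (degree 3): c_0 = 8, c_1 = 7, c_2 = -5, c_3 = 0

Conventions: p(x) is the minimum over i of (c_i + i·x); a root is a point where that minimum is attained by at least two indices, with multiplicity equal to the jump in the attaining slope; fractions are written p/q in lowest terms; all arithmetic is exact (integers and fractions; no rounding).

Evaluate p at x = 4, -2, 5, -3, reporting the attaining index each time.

p(4) = min(8+0·4=8, 7+1·4=11, -5+2·4=3, 0+3·4=12) = 3 (attained by i=2)
p(-2) = min(8+0·(-2)=8, 7+1·(-2)=5, -5+2·(-2)=-9, 0+3·(-2)=-6) = -9 (attained by i=2)
p(5) = min(8+0·5=8, 7+1·5=12, -5+2·5=5, 0+3·5=15) = 5 (attained by i=2)
p(-3) = min(8+0·(-3)=8, 7+1·(-3)=4, -5+2·(-3)=-11, 0+3·(-3)=-9) = -11 (attained by i=2)
Answer: p(4) = 3; p(-2) = -9; p(5) = 5; p(-3) = -11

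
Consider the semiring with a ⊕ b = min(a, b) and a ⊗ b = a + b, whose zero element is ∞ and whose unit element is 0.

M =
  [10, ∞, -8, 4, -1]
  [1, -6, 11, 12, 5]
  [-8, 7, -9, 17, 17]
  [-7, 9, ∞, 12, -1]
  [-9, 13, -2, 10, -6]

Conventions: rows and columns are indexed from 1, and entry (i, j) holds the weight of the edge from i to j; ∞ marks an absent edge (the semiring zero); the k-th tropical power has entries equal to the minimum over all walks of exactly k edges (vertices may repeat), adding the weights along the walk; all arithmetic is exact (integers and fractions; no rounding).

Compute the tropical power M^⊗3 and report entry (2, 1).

M^⊗2:
  [-16, -1, -17, 9, -7]
  [-5, -12, -7, 5, -1]
  [-17, -2, -18, -4, -9]
  [-10, 3, -15, -3, -8]
  [-15, 5, -17, -5, -12]
M^⊗3:
  [-25, -10, -26, -12, -17]
  [-15, -18, -16, -1, -7]
  [-26, -11, -27, -13, -18]
  [-23, -8, -24, -6, -14]
  [-25, -10, -26, -11, -18]
Key observation: the optimum is the walk 2->1->3->1, with weight 1 + (-8) + (-8) = -15.
Optimal value attained by: walk 2->1->3->1.
Answer: (M^⊗3)[2][1] = -15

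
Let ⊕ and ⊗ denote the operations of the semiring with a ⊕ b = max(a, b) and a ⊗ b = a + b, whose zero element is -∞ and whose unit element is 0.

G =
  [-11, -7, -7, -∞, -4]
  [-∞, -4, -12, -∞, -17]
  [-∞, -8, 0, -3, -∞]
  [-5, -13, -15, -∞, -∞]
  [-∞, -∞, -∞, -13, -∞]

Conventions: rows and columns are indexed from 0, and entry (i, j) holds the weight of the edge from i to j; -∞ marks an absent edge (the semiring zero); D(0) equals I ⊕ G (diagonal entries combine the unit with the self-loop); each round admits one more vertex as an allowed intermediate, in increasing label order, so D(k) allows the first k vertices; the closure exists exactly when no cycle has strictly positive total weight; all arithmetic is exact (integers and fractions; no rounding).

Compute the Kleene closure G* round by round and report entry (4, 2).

D(0):
  [0, -7, -7, -∞, -4]
  [-∞, 0, -12, -∞, -17]
  [-∞, -8, 0, -3, -∞]
  [-5, -13, -15, 0, -∞]
  [-∞, -∞, -∞, -13, 0]
D(1):
  [0, -7, -7, -∞, -4]
  [-∞, 0, -12, -∞, -17]
  [-∞, -8, 0, -3, -∞]
  [-5, -12, -12, 0, -9]
  [-∞, -∞, -∞, -13, 0]
D(2):
  [0, -7, -7, -∞, -4]
  [-∞, 0, -12, -∞, -17]
  [-∞, -8, 0, -3, -25]
  [-5, -12, -12, 0, -9]
  [-∞, -∞, -∞, -13, 0]
D(3):
  [0, -7, -7, -10, -4]
  [-∞, 0, -12, -15, -17]
  [-∞, -8, 0, -3, -25]
  [-5, -12, -12, 0, -9]
  [-∞, -∞, -∞, -13, 0]
D(4):
  [0, -7, -7, -10, -4]
  [-20, 0, -12, -15, -17]
  [-8, -8, 0, -3, -12]
  [-5, -12, -12, 0, -9]
  [-18, -25, -25, -13, 0]
D(5):
  [0, -7, -7, -10, -4]
  [-20, 0, -12, -15, -17]
  [-8, -8, 0, -3, -12]
  [-5, -12, -12, 0, -9]
  [-18, -25, -25, -13, 0]
Answer: G*[4][2] = -25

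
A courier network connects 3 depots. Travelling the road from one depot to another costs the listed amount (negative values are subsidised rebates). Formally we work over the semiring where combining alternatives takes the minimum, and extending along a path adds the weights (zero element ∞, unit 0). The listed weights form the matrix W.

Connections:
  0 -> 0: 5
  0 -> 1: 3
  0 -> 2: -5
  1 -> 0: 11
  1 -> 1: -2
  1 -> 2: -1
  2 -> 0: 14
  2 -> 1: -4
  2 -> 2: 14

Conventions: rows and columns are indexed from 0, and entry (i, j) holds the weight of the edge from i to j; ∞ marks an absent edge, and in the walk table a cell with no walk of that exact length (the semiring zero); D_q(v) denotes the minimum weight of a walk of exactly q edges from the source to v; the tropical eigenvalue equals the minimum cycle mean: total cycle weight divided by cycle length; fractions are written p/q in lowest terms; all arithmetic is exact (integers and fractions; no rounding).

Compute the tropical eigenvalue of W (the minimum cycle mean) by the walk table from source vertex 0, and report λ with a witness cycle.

q=0: [0, ∞, ∞]
q=1: [5, 3, -5]
q=2: [9, -9, 0]
q=3: [2, -11, -10]
Optimal cycle mean attained by: cycle 1->2->1, total (-1) + (-4), length 2.
Answer: λ = -5/2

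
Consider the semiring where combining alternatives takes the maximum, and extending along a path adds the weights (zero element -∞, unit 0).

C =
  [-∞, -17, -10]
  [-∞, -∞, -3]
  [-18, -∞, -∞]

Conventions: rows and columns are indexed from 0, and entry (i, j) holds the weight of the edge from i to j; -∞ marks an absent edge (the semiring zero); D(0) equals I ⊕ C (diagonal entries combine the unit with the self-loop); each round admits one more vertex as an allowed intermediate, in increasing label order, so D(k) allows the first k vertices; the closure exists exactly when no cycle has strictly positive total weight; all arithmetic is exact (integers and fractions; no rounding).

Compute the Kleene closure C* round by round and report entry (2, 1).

D(0):
  [0, -17, -10]
  [-∞, 0, -3]
  [-18, -∞, 0]
D(1):
  [0, -17, -10]
  [-∞, 0, -3]
  [-18, -35, 0]
D(2):
  [0, -17, -10]
  [-∞, 0, -3]
  [-18, -35, 0]
D(3):
  [0, -17, -10]
  [-21, 0, -3]
  [-18, -35, 0]
Answer: C*[2][1] = -35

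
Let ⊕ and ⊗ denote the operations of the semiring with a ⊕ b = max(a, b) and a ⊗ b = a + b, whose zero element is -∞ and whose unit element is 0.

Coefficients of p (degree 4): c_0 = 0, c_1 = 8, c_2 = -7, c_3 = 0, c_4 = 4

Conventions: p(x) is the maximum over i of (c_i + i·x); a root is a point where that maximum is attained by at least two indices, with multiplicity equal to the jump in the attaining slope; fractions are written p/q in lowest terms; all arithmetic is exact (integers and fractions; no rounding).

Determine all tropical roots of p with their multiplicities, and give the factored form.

hull edge (i=0, c=0) to (i=1, c=8): slope 8, span 1
hull edge (i=1, c=8) to (i=4, c=4): slope -4/3, span 3
Factored form: p(x) = 4 ⊗ (x ⊕ (-8)) ⊗ (x ⊕ 4/3) ⊗ (x ⊕ 4/3) ⊗ (x ⊕ 4/3)
Answer: roots = -8 (mult 1), 4/3 (mult 3)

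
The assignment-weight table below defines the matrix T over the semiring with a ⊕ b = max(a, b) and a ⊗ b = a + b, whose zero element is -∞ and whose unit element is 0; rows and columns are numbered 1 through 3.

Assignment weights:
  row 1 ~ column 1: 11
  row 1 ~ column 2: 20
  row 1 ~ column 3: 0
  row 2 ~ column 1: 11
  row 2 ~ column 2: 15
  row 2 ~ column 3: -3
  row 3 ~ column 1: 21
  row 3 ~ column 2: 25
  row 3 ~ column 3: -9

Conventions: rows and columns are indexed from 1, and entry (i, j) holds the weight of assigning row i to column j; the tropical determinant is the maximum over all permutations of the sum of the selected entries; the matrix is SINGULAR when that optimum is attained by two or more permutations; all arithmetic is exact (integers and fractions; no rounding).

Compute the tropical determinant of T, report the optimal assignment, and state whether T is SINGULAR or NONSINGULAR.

σ = (1, 2, 3): 11 + 15 + (-9) = 17
σ = (1, 3, 2): 11 + (-3) + 25 = 33
σ = (2, 1, 3): 20 + 11 + (-9) = 22
σ = (2, 3, 1): 20 + (-3) + 21 = 38
σ = (3, 1, 2): 0 + 11 + 25 = 36
σ = (3, 2, 1): 0 + 15 + 21 = 36
Optimal value attained by: σ = (2, 3, 1).
Answer: det⊕(T) = 38; verdict: NONSINGULAR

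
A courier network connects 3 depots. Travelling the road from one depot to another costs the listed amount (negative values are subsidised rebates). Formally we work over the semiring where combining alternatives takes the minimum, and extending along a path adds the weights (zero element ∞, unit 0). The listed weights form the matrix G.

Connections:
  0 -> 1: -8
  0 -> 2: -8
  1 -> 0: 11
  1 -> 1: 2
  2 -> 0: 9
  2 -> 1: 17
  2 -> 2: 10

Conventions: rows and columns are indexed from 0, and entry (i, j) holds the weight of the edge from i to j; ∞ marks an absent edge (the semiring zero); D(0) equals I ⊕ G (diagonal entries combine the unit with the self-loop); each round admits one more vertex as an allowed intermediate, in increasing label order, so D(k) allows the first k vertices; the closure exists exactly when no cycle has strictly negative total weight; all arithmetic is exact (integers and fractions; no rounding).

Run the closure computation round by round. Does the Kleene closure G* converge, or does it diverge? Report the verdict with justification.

D(0):
  [0, -8, -8]
  [11, 0, ∞]
  [9, 17, 0]
D(1):
  [0, -8, -8]
  [11, 0, 3]
  [9, 1, 0]
D(2):
  [0, -8, -8]
  [11, 0, 3]
  [9, 1, 0]
D(3):
  [0, -8, -8]
  [11, 0, 3]
  [9, 1, 0]
Key observation: every diagonal entry stays at the unit through all rounds, so no improving cycle exists.
Answer: CONVERGES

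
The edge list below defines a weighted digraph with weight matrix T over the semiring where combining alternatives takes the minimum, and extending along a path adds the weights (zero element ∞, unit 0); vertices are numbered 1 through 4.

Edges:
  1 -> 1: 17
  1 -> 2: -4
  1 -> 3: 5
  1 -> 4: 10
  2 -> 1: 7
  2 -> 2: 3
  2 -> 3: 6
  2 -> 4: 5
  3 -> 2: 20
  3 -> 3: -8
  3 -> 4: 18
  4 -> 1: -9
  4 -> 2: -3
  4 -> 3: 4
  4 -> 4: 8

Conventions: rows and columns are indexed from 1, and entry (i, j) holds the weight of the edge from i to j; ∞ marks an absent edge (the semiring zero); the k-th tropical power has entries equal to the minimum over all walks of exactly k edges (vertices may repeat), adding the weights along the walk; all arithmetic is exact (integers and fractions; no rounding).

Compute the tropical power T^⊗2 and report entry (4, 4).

T^⊗2:
  [1, -1, -3, 1]
  [-4, 2, -2, 8]
  [9, 12, -16, 10]
  [-1, -13, -4, 1]
Key observation: the optimum is the walk 4->1->4, with weight (-9) + 10 = 1.
Optimal value attained by: walk 4->1->4.
Answer: (T^⊗2)[4][4] = 1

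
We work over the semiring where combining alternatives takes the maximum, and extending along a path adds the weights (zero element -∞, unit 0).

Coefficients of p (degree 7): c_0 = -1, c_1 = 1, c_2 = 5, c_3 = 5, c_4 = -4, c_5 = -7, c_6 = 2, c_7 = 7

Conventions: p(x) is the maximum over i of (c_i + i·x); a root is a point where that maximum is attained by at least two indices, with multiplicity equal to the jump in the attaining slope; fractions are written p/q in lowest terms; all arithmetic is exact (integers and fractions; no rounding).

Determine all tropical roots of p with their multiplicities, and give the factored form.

hull edge (i=0, c=-1) to (i=2, c=5): slope 3, span 2
hull edge (i=2, c=5) to (i=7, c=7): slope 2/5, span 5
Factored form: p(x) = 7 ⊗ (x ⊕ (-3)) ⊗ (x ⊕ (-3)) ⊗ (x ⊕ (-2/5)) ⊗ (x ⊕ (-2/5)) ⊗ (x ⊕ (-2/5)) ⊗ (x ⊕ (-2/5)) ⊗ (x ⊕ (-2/5))
Answer: roots = -3 (mult 2), -2/5 (mult 5)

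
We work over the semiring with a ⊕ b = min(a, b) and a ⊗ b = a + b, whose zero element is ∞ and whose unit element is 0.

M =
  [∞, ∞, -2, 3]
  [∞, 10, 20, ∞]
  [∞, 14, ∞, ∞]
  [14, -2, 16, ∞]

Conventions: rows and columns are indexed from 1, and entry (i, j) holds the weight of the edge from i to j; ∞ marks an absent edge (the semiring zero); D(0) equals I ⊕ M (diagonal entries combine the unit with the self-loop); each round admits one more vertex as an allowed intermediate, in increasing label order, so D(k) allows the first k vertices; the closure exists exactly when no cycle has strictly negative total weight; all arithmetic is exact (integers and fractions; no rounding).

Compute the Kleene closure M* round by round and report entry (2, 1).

D(0):
  [0, ∞, -2, 3]
  [∞, 0, 20, ∞]
  [∞, 14, 0, ∞]
  [14, -2, 16, 0]
D(1):
  [0, ∞, -2, 3]
  [∞, 0, 20, ∞]
  [∞, 14, 0, ∞]
  [14, -2, 12, 0]
D(2):
  [0, ∞, -2, 3]
  [∞, 0, 20, ∞]
  [∞, 14, 0, ∞]
  [14, -2, 12, 0]
D(3):
  [0, 12, -2, 3]
  [∞, 0, 20, ∞]
  [∞, 14, 0, ∞]
  [14, -2, 12, 0]
D(4):
  [0, 1, -2, 3]
  [∞, 0, 20, ∞]
  [∞, 14, 0, ∞]
  [14, -2, 12, 0]
Answer: M*[2][1] = ∞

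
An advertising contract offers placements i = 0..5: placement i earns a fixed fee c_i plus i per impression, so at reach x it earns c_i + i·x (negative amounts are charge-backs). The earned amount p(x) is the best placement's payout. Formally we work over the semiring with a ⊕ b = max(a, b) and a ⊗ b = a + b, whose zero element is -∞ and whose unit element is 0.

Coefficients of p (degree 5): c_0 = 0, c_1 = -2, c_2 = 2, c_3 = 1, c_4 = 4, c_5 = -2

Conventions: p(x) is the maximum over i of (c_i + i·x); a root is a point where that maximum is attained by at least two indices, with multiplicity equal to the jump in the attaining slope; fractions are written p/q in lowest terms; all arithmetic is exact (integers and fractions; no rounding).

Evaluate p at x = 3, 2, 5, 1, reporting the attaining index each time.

p(3) = max(0+0·3=0, -2+1·3=1, 2+2·3=8, 1+3·3=10, 4+4·3=16, -2+5·3=13) = 16 (attained by i=4)
p(2) = max(0+0·2=0, -2+1·2=0, 2+2·2=6, 1+3·2=7, 4+4·2=12, -2+5·2=8) = 12 (attained by i=4)
p(5) = max(0+0·5=0, -2+1·5=3, 2+2·5=12, 1+3·5=16, 4+4·5=24, -2+5·5=23) = 24 (attained by i=4)
p(1) = max(0+0·1=0, -2+1·1=-1, 2+2·1=4, 1+3·1=4, 4+4·1=8, -2+5·1=3) = 8 (attained by i=4)
Answer: p(3) = 16; p(2) = 12; p(5) = 24; p(1) = 8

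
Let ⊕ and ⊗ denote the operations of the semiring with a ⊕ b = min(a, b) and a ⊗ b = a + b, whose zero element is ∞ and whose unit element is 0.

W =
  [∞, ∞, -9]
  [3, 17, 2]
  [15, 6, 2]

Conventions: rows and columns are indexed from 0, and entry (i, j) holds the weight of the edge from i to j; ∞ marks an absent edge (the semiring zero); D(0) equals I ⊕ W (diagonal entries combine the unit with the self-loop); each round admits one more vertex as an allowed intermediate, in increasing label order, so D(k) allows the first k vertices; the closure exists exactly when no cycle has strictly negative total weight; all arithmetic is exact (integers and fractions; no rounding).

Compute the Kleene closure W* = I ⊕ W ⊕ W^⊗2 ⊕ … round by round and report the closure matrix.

D(0):
  [0, ∞, -9]
  [3, 0, 2]
  [15, 6, 0]
D(1):
  [0, ∞, -9]
  [3, 0, -6]
  [15, 6, 0]
D(2):
  [0, ∞, -9]
  [3, 0, -6]
  [9, 6, 0]
D(3):
  [0, -3, -9]
  [3, 0, -6]
  [9, 6, 0]
Answer: W* = [[0, -3, -9], [3, 0, -6], [9, 6, 0]]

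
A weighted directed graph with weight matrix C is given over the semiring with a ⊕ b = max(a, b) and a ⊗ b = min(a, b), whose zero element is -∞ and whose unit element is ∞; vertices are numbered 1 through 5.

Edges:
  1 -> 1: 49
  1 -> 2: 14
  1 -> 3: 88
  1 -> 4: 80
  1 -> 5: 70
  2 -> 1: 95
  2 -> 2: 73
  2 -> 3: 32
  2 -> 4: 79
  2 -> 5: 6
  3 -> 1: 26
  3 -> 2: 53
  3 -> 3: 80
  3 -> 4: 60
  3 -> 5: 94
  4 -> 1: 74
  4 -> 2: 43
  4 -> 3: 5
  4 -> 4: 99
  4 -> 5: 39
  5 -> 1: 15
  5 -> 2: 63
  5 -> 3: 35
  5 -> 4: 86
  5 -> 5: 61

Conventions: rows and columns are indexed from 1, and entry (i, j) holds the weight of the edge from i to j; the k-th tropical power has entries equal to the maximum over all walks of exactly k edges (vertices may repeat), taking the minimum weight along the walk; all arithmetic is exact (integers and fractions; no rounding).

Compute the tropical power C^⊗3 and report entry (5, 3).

C^⊗2:
  [74, 63, 80, 80, 88]
  [74, 73, 88, 80, 70]
  [60, 63, 80, 86, 80]
  [74, 43, 74, 99, 70]
  [74, 63, 35, 86, 61]
C^⊗3:
  [74, 63, 80, 86, 80]
  [74, 73, 80, 80, 88]
  [74, 63, 80, 86, 80]
  [74, 63, 74, 99, 74]
  [74, 63, 74, 86, 70]
Key observation: the optimum is the walk 5->4->1->3, with weight 86 min 74 min 88 = 74.
Optimal value attained by: walk 5->4->1->3.
Answer: (C^⊗3)[5][3] = 74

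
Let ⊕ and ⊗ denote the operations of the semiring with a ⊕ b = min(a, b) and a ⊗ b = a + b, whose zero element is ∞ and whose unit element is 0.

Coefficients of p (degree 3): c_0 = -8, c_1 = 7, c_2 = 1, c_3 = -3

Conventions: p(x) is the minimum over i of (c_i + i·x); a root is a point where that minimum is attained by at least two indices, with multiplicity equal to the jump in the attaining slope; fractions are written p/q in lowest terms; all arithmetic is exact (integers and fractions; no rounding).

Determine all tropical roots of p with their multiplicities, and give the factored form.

hull edge (i=0, c=-8) to (i=3, c=-3): slope 5/3, span 3
Factored form: p(x) = -3 ⊗ (x ⊕ (-5/3)) ⊗ (x ⊕ (-5/3)) ⊗ (x ⊕ (-5/3))
Answer: roots = -5/3 (mult 3)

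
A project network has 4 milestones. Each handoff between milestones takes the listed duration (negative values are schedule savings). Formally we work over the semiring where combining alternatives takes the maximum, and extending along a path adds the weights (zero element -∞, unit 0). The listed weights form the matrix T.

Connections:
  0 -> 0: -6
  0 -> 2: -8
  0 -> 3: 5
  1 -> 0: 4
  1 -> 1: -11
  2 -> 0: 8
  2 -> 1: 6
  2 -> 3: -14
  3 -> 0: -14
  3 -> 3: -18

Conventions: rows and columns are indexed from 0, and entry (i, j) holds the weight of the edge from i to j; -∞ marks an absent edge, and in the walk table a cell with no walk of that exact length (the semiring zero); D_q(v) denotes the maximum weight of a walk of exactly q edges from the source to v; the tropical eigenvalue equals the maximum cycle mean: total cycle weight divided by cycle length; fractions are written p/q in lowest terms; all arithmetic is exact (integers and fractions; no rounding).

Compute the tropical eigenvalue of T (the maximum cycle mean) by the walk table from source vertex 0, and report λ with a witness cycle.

q=0: [0, -∞, -∞, -∞]
q=1: [-6, -∞, -8, 5]
q=2: [0, -2, -14, -1]
q=3: [2, -8, -8, 5]
q=4: [0, -2, -6, 7]
Optimal cycle mean attained by: cycle 0->2->1->0, total (-8) + 6 + 4, length 3.
Answer: λ = 2/3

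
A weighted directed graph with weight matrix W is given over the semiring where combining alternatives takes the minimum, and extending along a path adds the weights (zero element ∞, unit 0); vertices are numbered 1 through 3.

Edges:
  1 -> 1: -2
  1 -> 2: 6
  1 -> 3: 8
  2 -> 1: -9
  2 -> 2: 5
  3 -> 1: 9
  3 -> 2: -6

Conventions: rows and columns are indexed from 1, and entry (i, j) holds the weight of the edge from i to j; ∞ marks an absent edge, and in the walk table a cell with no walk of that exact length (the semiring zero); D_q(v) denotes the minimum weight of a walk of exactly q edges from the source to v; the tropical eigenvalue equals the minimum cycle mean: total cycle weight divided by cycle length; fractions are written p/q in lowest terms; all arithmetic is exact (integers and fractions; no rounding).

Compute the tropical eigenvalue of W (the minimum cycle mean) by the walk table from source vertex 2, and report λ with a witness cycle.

q=0: [∞, 0, ∞]
q=1: [-9, 5, ∞]
q=2: [-11, -3, -1]
q=3: [-13, -7, -3]
Optimal cycle mean attained by: cycle 1->3->2->1, total 8 + (-6) + (-9), length 3.
Answer: λ = -7/3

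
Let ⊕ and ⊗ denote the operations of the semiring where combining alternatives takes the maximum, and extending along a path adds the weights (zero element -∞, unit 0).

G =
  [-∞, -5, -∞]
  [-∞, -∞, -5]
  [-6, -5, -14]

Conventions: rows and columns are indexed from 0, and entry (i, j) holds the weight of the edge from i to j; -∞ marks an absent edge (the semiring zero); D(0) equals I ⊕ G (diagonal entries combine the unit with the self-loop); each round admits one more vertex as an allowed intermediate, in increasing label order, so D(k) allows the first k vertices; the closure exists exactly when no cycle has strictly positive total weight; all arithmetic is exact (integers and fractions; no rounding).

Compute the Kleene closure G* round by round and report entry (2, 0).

D(0):
  [0, -5, -∞]
  [-∞, 0, -5]
  [-6, -5, 0]
D(1):
  [0, -5, -∞]
  [-∞, 0, -5]
  [-6, -5, 0]
D(2):
  [0, -5, -10]
  [-∞, 0, -5]
  [-6, -5, 0]
D(3):
  [0, -5, -10]
  [-11, 0, -5]
  [-6, -5, 0]
Answer: G*[2][0] = -6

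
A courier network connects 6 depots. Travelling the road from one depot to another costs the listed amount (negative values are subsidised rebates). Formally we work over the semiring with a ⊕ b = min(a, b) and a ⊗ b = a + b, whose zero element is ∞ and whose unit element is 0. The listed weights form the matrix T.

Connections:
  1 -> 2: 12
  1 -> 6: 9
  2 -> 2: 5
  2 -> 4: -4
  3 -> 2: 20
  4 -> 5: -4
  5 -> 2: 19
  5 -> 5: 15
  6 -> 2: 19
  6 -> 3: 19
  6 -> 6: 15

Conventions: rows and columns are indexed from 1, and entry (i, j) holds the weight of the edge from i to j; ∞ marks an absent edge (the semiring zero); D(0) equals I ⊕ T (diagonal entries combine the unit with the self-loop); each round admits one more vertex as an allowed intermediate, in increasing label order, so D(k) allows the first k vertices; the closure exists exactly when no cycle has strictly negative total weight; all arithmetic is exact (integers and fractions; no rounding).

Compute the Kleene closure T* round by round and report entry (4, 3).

D(0):
  [0, 12, ∞, ∞, ∞, 9]
  [∞, 0, ∞, -4, ∞, ∞]
  [∞, 20, 0, ∞, ∞, ∞]
  [∞, ∞, ∞, 0, -4, ∞]
  [∞, 19, ∞, ∞, 0, ∞]
  [∞, 19, 19, ∞, ∞, 0]
D(1):
  [0, 12, ∞, ∞, ∞, 9]
  [∞, 0, ∞, -4, ∞, ∞]
  [∞, 20, 0, ∞, ∞, ∞]
  [∞, ∞, ∞, 0, -4, ∞]
  [∞, 19, ∞, ∞, 0, ∞]
  [∞, 19, 19, ∞, ∞, 0]
D(2):
  [0, 12, ∞, 8, ∞, 9]
  [∞, 0, ∞, -4, ∞, ∞]
  [∞, 20, 0, 16, ∞, ∞]
  [∞, ∞, ∞, 0, -4, ∞]
  [∞, 19, ∞, 15, 0, ∞]
  [∞, 19, 19, 15, ∞, 0]
D(3):
  [0, 12, ∞, 8, ∞, 9]
  [∞, 0, ∞, -4, ∞, ∞]
  [∞, 20, 0, 16, ∞, ∞]
  [∞, ∞, ∞, 0, -4, ∞]
  [∞, 19, ∞, 15, 0, ∞]
  [∞, 19, 19, 15, ∞, 0]
D(4):
  [0, 12, ∞, 8, 4, 9]
  [∞, 0, ∞, -4, -8, ∞]
  [∞, 20, 0, 16, 12, ∞]
  [∞, ∞, ∞, 0, -4, ∞]
  [∞, 19, ∞, 15, 0, ∞]
  [∞, 19, 19, 15, 11, 0]
D(5):
  [0, 12, ∞, 8, 4, 9]
  [∞, 0, ∞, -4, -8, ∞]
  [∞, 20, 0, 16, 12, ∞]
  [∞, 15, ∞, 0, -4, ∞]
  [∞, 19, ∞, 15, 0, ∞]
  [∞, 19, 19, 15, 11, 0]
D(6):
  [0, 12, 28, 8, 4, 9]
  [∞, 0, ∞, -4, -8, ∞]
  [∞, 20, 0, 16, 12, ∞]
  [∞, 15, ∞, 0, -4, ∞]
  [∞, 19, ∞, 15, 0, ∞]
  [∞, 19, 19, 15, 11, 0]
Answer: T*[4][3] = ∞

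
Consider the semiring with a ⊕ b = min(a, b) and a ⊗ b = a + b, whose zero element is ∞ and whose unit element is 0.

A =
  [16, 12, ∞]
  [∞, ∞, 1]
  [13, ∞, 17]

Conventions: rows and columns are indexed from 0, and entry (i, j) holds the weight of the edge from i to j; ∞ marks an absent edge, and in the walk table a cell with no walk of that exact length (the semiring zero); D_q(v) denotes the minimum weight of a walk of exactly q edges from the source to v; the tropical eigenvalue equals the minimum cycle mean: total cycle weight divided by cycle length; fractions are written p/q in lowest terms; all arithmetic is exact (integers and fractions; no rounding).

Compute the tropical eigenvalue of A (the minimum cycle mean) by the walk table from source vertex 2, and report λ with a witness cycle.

q=0: [∞, ∞, 0]
q=1: [13, ∞, 17]
q=2: [29, 25, 34]
q=3: [45, 41, 26]
Optimal cycle mean attained by: cycle 0->1->2->0, total 12 + 1 + 13, length 3.
Answer: λ = 26/3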